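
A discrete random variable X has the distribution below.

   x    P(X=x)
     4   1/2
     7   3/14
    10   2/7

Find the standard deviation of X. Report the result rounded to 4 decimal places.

E[X] = 89/14, E[X²] = 659/14
Var(X) = E[X²] − (E[X])² = 659/14 − 7921/196 = 1305/196
SD(X) = √(1305/196) ≈ 2.5803

2.5803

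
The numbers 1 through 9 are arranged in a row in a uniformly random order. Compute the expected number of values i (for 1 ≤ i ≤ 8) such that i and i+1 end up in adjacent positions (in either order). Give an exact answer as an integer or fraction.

16/9

For each i ∈ {1,…,8}, let Xᵢ = 1 if i and i+1 are adjacent. P(Xᵢ=1) = 2·(9−1)!/9! = 2/9.
By linearity, E[ΣXᵢ] = (8)·(2/9) = 16/9.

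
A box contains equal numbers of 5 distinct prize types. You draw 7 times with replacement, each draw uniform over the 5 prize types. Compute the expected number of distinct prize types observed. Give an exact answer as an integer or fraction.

61741/15625

Let Xⱼ=1 if type j appears at least once. P(Xⱼ=1) = 1 − ((5−1)/5)^7 = 61741/78125.
E[#distinct] = 5·61741/78125 = 61741/15625.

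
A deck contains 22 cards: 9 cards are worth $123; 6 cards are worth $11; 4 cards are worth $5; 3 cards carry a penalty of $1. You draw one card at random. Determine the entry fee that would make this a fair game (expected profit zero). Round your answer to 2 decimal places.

$54.09

E[payout] = (9/22)·123 + (6/22)·11 + (4/22)·5 + (3/22)·(-1) = 595/11
Fair fee = E[payout] = 595/11 ≈ $54.09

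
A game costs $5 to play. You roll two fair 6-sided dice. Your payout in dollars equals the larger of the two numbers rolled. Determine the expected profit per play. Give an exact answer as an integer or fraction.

Distribution of the larger of the two numbers rolled: 1 w.p. 1/36, 2 w.p. 1/12, 3 w.p. 5/36, 4 w.p. 7/36, 5 w.p. 1/4, 6 w.p. 11/36
E[payout] = (1/36)·1 + (1/12)·2 + (5/36)·3 + (7/36)·4 + (1/4)·5 + (11/36)·6 = 161/36
Expected profit = 161/36 − 5 = -19/36

-19/36 dollars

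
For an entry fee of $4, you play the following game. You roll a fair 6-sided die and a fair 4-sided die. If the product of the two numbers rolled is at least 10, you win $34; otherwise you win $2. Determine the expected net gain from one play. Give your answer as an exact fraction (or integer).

$10

E[payout] = (5/8)·2 + (3/8)·34 = 14
Expected profit = 14 − 4 = 10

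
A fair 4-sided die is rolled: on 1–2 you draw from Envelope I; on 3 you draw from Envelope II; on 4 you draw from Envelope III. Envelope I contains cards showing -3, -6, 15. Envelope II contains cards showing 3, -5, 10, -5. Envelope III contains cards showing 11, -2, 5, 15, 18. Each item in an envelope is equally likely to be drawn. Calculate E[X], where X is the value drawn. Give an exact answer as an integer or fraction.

E[X | Envelope I] = (-3 − 6 + 15)/3 = 2
E[X | Envelope II] = (3 − 5 + 10 − 5)/4 = 3/4
E[X | Envelope III] = (11 − 2 + 5 + 15 + 18)/5 = 47/5
E[X] = (1/2)·2 + (1/4)·3/4 + (1/4)·47/5 = 283/80

283/80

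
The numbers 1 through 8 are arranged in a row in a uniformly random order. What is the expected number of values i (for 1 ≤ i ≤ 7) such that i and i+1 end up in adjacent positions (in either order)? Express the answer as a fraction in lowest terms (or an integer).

7/4

For each i ∈ {1,…,7}, let Xᵢ = 1 if i and i+1 are adjacent. P(Xᵢ=1) = 2·(8−1)!/8! = 2/8.
By linearity, E[ΣXᵢ] = (7)·(2/8) = 7/4.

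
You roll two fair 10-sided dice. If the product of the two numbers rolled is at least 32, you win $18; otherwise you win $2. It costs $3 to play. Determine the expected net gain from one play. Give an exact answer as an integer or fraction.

E[payout] = (61/100)·2 + (39/100)·18 = 206/25
Expected profit = 206/25 − 3 = 131/25

131/25 dollars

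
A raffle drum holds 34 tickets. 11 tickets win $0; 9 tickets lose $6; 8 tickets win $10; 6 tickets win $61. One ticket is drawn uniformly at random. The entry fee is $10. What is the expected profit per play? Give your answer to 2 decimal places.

E[payout] = (11/34)·0 + (9/34)·(-6) + (8/34)·10 + (6/34)·61 = 196/17
Expected profit = 196/17 − 10 = 26/17 ≈ $1.53

$1.53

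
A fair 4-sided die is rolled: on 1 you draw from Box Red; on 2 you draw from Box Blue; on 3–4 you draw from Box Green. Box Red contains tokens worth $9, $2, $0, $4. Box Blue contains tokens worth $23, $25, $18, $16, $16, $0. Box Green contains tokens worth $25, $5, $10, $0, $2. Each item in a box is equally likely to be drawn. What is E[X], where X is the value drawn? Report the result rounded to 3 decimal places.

E[X | Box Red] = (9 + 2 + 0 + 4)/4 = 15/4
E[X | Box Blue] = (23 + 25 + 18 + 16 + 16 + 0)/6 = 49/3
E[X | Box Green] = (25 + 5 + 10 + 0 + 2)/5 = 42/5
E[X] = (1/4)·15/4 + (1/4)·49/3 + (1/2)·42/5 = 2213/240 ≈ 9.221

$9.221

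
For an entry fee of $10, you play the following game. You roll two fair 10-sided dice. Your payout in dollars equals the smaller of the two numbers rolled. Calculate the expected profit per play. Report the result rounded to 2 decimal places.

-$6.15

Distribution of the smaller of the two numbers rolled: 1 w.p. 19/100, 2 w.p. 17/100, 3 w.p. 3/20, 4 w.p. 13/100, 5 w.p. 11/100, 6 w.p. 9/100, …
E[payout] = (19/100)·1 + (17/100)·2 + (3/20)·3 + (13/100)·4 + (11/100)·5 + (9/100)·6 + (7/100)·7 + (1/20)·8 + (3/100)·9 + (1/100)·10 = 77/20
Expected profit = 77/20 − 10 = -123/20 ≈ -$6.15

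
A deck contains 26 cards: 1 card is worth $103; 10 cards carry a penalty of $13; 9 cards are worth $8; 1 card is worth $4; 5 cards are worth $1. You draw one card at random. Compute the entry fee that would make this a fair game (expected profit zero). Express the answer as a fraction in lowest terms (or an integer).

27/13 dollars

E[payout] = (1/26)·103 + (10/26)·(-13) + (9/26)·8 + (1/26)·4 + (5/26)·1 = 27/13
Fair fee = E[payout] = 27/13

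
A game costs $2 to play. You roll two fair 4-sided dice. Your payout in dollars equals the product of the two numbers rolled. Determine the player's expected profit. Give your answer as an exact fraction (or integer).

Distribution of the product of the two numbers rolled: 1 w.p. 1/16, 2 w.p. 1/8, 3 w.p. 1/8, 4 w.p. 3/16, 6 w.p. 1/8, 8 w.p. 1/8, …
E[payout] = (1/16)·1 + (1/8)·2 + (1/8)·3 + (3/16)·4 + (1/8)·6 + (1/8)·8 + (1/16)·9 + (1/8)·12 + (1/16)·16 = 25/4
Expected profit = 25/4 − 2 = 17/4

17/4 dollars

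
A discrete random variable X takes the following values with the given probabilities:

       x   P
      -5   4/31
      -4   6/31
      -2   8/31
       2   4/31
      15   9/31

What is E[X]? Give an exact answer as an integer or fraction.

E[X] = (4/31)·(-5) + (6/31)·(-4) + (8/31)·(-2) + (4/31)·2 + (9/31)·15
     = 83/31

83/31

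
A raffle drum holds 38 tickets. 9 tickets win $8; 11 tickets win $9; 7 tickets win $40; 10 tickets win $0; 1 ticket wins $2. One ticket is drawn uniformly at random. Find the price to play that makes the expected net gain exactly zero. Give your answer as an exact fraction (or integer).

453/38 dollars

E[payout] = (9/38)·8 + (11/38)·9 + (7/38)·40 + (10/38)·0 + (1/38)·2 = 453/38
Fair fee = E[payout] = 453/38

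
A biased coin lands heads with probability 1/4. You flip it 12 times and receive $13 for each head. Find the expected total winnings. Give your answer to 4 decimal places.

E[#heads] = 12·1/4 = 3 (linearity over flips).
E[winnings] = 13·3 = 39.
≈ 39.0000

$39.0000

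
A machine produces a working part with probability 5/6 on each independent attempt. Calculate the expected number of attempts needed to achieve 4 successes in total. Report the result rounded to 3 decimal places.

4.800

By linearity (sum of 4 independent geometric waits), E[trials] = 4/p = 4/(5/6) = 24/5.
≈ 4.800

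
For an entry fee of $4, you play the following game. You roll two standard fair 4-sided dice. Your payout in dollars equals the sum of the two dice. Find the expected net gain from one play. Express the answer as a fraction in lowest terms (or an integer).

$1

Distribution of the sum of the two dice: 2 w.p. 1/16, 3 w.p. 1/8, 4 w.p. 3/16, 5 w.p. 1/4, 6 w.p. 3/16, 7 w.p. 1/8, …
E[payout] = (1/16)·2 + (1/8)·3 + (3/16)·4 + (1/4)·5 + (3/16)·6 + (1/8)·7 + (1/16)·8 = 5
Expected profit = 5 − 4 = 1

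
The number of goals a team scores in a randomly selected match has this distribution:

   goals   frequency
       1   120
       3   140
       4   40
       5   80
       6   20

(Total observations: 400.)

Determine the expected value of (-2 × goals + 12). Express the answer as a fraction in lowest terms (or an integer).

Total = 400, so P(goals=1) = 120/400, etc.
E[-2x+12] = (3/10)·10 + (7/20)·6 + (1/10)·4 + (1/5)·2 + (1/20)·0
     = 59/10

59/10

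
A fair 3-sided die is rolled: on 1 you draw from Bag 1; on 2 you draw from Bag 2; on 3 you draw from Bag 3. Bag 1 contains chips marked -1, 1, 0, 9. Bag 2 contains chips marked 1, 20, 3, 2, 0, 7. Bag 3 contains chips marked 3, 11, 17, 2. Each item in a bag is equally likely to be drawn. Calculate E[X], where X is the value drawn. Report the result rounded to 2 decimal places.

E[X | Bag 1] = (-1 + 1 + 0 + 9)/4 = 9/4
E[X | Bag 2] = (1 + 20 + 3 + 2 + 0 + 7)/6 = 11/2
E[X | Bag 3] = (3 + 11 + 17 + 2)/4 = 33/4
E[X] = (1/3)·9/4 + (1/3)·11/2 + (1/3)·33/4 = 16/3 ≈ 5.33

5.33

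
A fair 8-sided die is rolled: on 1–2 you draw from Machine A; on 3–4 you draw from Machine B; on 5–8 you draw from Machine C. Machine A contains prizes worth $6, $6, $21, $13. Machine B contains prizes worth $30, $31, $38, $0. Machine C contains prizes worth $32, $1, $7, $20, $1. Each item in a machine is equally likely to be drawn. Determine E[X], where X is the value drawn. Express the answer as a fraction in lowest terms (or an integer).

1213/80 dollars

E[X | Machine A] = (6 + 6 + 21 + 13)/4 = 23/2
E[X | Machine B] = (30 + 31 + 38 + 0)/4 = 99/4
E[X | Machine C] = (32 + 1 + 7 + 20 + 1)/5 = 61/5
E[X] = (1/4)·23/2 + (1/4)·99/4 + (1/2)·61/5 = 1213/80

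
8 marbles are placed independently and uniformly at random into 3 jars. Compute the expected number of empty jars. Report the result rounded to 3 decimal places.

0.117

Let Xⱼ=1 if jar j is empty. P(Xⱼ=1) = ((3-1)/3)^8 = 256/6561.
By linearity, E[#empty] = 3·256/6561 = 256/2187.
≈ 0.117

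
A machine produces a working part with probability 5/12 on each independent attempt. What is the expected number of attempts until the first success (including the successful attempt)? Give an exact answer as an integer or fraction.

For a geometric distribution, E[trials] = 1/p = 1/(5/12) = 12/5.

12/5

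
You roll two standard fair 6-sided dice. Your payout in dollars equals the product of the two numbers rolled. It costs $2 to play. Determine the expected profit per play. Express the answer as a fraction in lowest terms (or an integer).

41/4 dollars

Distribution of the product of the two numbers rolled: 1 w.p. 1/36, 2 w.p. 1/18, 3 w.p. 1/18, 4 w.p. 1/12, 5 w.p. 1/18, 6 w.p. 1/9, …
E[payout] = (1/36)·1 + (1/18)·2 + (1/18)·3 + (1/12)·4 + (1/18)·5 + (1/9)·6 + (1/18)·8 + (1/36)·9 + (1/18)·10 + (1/9)·12 + (1/18)·15 + (1/36)·16 + (1/18)·18 + (1/18)·20 + (1/18)·24 + (1/36)·25 + (1/18)·30 + (1/36)·36 = 49/4
Expected profit = 49/4 − 2 = 41/4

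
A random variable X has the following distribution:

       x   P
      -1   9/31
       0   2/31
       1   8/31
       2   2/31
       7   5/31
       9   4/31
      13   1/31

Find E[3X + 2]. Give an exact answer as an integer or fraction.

323/31

E[3x+2] = (9/31)·(-1) + (2/31)·2 + (8/31)·5 + (2/31)·8 + (5/31)·23 + (4/31)·29 + (1/31)·41
     = 323/31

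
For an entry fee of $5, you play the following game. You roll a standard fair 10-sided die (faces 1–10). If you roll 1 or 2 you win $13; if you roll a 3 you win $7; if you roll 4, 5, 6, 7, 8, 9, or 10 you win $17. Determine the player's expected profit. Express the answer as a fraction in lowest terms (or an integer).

E[payout] = (1/10)·7 + (1/5)·13 + (7/10)·17 = 76/5
Expected profit = 76/5 − 5 = 51/5

51/5 dollars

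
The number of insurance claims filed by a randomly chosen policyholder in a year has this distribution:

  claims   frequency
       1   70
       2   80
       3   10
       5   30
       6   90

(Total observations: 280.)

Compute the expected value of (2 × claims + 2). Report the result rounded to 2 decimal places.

Total = 280, so P(claims=1) = 70/280, etc.
E[2x+2] = (1/4)·4 + (2/7)·6 + (1/28)·8 + (3/28)·12 + (9/28)·14
     = 123/14 ≈ 8.79

8.79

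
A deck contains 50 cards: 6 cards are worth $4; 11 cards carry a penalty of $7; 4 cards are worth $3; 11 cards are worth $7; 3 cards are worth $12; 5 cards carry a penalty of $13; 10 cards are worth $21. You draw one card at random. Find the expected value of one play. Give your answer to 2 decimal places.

E[payout] = (6/50)·4 + (11/50)·(-7) + (4/50)·3 + (11/50)·7 + (3/50)·12 + (5/50)·(-13) + (10/50)·21 = 217/50
≈ $4.34

$4.34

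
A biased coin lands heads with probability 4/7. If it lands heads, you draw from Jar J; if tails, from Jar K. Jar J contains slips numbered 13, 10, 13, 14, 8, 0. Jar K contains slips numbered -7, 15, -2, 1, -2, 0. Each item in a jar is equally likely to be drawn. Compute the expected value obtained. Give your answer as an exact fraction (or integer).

E[X | Jar J] = (13 + 10 + 13 + 14 + 8 + 0)/6 = 29/3
E[X | Jar K] = (-7 + 15 − 2 + 1 − 2 + 0)/6 = 5/6
E[X] = (4/7)·29/3 + (3/7)·5/6 = 247/42

247/42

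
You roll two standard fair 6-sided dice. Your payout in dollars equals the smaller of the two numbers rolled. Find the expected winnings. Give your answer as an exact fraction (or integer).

91/36 dollars

Distribution of the smaller of the two numbers rolled: 1 w.p. 11/36, 2 w.p. 1/4, 3 w.p. 7/36, 4 w.p. 5/36, 5 w.p. 1/12, 6 w.p. 1/36
E[payout] = (11/36)·1 + (1/4)·2 + (7/36)·3 + (5/36)·4 + (1/12)·5 + (1/36)·6 = 91/36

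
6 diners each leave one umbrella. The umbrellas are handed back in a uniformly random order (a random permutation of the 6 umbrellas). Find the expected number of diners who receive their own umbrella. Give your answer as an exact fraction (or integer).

Let Xᵢ = 1 if person i gets their own umbrella. For each i, P(Xᵢ=1) = 1/6.
By linearity of expectation, E[X₁+…+X_6] = 6·(1/6) = 1.

1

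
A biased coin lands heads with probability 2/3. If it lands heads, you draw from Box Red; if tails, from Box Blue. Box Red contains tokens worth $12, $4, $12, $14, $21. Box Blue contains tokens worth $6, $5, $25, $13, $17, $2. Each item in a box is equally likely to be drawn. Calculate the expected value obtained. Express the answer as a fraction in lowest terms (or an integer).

E[X | Box Red] = (12 + 4 + 12 + 14 + 21)/5 = 63/5
E[X | Box Blue] = (6 + 5 + 25 + 13 + 17 + 2)/6 = 34/3
E[X] = (2/3)·63/5 + (1/3)·34/3 = 548/45

548/45 dollars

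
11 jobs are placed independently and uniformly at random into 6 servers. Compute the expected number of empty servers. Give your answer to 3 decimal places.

0.808

Let Xⱼ=1 if server j is empty. P(Xⱼ=1) = ((6-1)/6)^11 = 48828125/362797056.
By linearity, E[#empty] = 6·48828125/362797056 = 48828125/60466176.
≈ 0.808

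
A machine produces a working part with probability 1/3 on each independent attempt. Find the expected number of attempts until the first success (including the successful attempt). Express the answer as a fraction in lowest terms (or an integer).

For a geometric distribution, E[trials] = 1/p = 1/(1/3) = 3.

3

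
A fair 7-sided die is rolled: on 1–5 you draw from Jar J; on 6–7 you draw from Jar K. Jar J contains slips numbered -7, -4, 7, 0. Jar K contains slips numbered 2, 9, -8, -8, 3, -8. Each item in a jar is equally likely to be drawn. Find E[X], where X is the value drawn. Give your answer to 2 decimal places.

E[X | Jar J] = (-7 − 4 + 7 + 0)/4 = -1
E[X | Jar K] = (2 + 9 − 8 − 8 + 3 − 8)/6 = -5/3
E[X] = (5/7)·(-1) + (2/7)·(-5/3) = -25/21 ≈ -1.19

-1.19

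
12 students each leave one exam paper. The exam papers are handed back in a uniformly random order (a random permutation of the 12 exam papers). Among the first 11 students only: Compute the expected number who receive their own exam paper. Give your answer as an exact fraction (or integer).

11/12

Let Xᵢ = 1 if person i gets their own exam paper. For each i, P(Xᵢ=1) = 1/12.
By linearity of expectation, E[X₁+…+X_11] = 11·(1/12) = 11/12.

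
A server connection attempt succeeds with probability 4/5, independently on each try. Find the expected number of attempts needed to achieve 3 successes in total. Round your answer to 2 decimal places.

3.75

By linearity (sum of 3 independent geometric waits), E[trials] = 3/p = 3/(4/5) = 15/4.
≈ 3.75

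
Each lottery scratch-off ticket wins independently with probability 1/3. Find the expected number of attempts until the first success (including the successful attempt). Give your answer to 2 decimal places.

3.00

For a geometric distribution, E[trials] = 1/p = 1/(1/3) = 3.
≈ 3.00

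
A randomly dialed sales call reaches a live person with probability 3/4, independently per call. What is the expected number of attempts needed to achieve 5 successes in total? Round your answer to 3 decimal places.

By linearity (sum of 5 independent geometric waits), E[trials] = 5/p = 5/(3/4) = 20/3.
≈ 6.667

6.667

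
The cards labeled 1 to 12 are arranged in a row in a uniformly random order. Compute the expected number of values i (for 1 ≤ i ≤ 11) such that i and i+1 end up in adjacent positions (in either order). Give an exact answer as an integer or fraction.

For each i ∈ {1,…,11}, let Xᵢ = 1 if i and i+1 are adjacent. P(Xᵢ=1) = 2·(12−1)!/12! = 2/12.
By linearity, E[ΣXᵢ] = (11)·(2/12) = 11/6.

11/6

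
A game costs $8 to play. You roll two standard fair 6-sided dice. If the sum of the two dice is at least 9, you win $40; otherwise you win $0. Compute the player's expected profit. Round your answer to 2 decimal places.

$3.11

E[payout] = (13/18)·0 + (5/18)·40 = 100/9
Expected profit = 100/9 − 8 = 28/9 ≈ $3.11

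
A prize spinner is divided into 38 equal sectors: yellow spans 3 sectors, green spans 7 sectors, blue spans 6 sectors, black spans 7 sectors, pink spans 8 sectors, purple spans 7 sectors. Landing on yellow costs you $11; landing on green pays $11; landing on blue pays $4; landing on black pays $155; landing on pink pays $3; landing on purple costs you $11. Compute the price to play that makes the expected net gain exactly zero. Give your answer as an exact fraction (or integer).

E[payout] = (3/38)·(-11) + (7/38)·11 + (6/38)·4 + (7/38)·155 + (8/38)·3 + (7/38)·(-11) = 550/19
Fair fee = E[payout] = 550/19

550/19 dollars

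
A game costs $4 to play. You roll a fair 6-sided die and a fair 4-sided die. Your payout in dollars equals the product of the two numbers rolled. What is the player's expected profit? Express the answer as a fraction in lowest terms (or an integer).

19/4 dollars

Distribution of the product of the two numbers rolled: 1 w.p. 1/24, 2 w.p. 1/12, 3 w.p. 1/12, 4 w.p. 1/8, 5 w.p. 1/24, 6 w.p. 1/8, …
E[payout] = (1/24)·1 + (1/12)·2 + (1/12)·3 + (1/8)·4 + (1/24)·5 + (1/8)·6 + (1/12)·8 + (1/24)·9 + (1/24)·10 + (1/8)·12 + (1/24)·15 + (1/24)·16 + (1/24)·18 + (1/24)·20 + (1/24)·24 = 35/4
Expected profit = 35/4 − 4 = 19/4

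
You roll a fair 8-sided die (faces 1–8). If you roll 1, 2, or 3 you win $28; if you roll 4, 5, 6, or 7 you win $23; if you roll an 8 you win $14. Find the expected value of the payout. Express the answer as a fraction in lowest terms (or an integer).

95/4 dollars

E[payout] = (1/8)·14 + (1/2)·23 + (3/8)·28 = 95/4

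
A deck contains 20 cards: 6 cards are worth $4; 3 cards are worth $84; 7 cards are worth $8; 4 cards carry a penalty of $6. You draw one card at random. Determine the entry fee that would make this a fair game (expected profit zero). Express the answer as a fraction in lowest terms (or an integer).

77/5 dollars

E[payout] = (6/20)·4 + (3/20)·84 + (7/20)·8 + (4/20)·(-6) = 77/5
Fair fee = E[payout] = 77/5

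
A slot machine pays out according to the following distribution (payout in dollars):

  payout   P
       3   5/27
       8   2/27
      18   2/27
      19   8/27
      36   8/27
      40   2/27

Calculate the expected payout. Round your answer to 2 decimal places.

$21.74

E[X] = (5/27)·3 + (2/27)·8 + (2/27)·18 + (8/27)·19 + (8/27)·36 + (2/27)·40
     = 587/27 ≈ 21.74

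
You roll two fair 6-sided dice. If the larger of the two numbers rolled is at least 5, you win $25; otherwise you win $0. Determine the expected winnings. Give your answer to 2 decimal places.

$13.89

E[payout] = (4/9)·0 + (5/9)·25 = 125/9
≈ $13.89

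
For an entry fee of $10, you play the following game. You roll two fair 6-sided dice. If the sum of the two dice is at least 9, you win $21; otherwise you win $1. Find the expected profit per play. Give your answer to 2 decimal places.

-$3.44

E[payout] = (13/18)·1 + (5/18)·21 = 59/9
Expected profit = 59/9 − 10 = -31/9 ≈ -$3.44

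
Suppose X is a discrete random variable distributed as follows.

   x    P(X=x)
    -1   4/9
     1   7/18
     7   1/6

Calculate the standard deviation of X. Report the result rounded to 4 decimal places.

2.7867

E[X] = 10/9, E[X²] = 9
Var(X) = E[X²] − (E[X])² = 9 − 100/81 = 629/81
SD(X) = √(629/81) ≈ 2.7867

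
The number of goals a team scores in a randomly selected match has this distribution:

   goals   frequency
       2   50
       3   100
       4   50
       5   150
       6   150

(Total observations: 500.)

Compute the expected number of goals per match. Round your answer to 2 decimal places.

4.50

Total = 500, so P(goals=2) = 50/500, etc.
E[X] = (1/10)·2 + (1/5)·3 + (1/10)·4 + (3/10)·5 + (3/10)·6
     = 9/2 ≈ 4.50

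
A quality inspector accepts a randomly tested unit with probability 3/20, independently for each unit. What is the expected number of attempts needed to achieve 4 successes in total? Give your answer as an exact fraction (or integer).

By linearity (sum of 4 independent geometric waits), E[trials] = 4/p = 4/(3/20) = 80/3.

80/3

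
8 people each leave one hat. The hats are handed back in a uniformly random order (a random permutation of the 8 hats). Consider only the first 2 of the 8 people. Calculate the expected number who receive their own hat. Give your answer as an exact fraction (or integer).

1/4

Let Xᵢ = 1 if person i gets their own hat. For each i, P(Xᵢ=1) = 1/8.
By linearity of expectation, E[X₁+…+X_2] = 2·(1/8) = 1/4.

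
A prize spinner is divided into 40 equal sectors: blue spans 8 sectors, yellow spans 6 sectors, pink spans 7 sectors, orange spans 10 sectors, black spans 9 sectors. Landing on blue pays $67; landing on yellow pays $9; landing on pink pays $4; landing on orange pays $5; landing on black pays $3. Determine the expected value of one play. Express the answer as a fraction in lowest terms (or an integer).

E[payout] = (8/40)·67 + (6/40)·9 + (7/40)·4 + (10/40)·5 + (9/40)·3 = 139/8

139/8 dollars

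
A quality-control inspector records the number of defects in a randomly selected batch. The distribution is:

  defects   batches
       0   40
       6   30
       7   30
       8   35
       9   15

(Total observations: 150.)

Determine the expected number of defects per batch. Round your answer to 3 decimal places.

5.367

Total = 150, so P(defects=0) = 40/150, etc.
E[X] = (4/15)·0 + (1/5)·6 + (1/5)·7 + (7/30)·8 + (1/10)·9
     = 161/30 ≈ 5.367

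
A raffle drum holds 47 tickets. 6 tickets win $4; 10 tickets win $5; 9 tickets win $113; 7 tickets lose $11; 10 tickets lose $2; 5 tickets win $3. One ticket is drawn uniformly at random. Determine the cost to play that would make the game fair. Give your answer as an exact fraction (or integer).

E[payout] = (6/47)·4 + (10/47)·5 + (9/47)·113 + (7/47)·(-11) + (10/47)·(-2) + (5/47)·3 = 1009/47
Fair fee = E[payout] = 1009/47

1009/47 dollars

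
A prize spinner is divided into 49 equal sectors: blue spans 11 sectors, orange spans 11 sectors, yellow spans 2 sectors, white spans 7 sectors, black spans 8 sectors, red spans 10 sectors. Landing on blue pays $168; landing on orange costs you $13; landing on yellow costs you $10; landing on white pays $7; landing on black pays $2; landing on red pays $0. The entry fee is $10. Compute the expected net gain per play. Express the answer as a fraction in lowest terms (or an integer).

E[payout] = (11/49)·168 + (11/49)·(-13) + (2/49)·(-10) + (7/49)·7 + (8/49)·2 + (10/49)·0 = 250/7
Expected profit = 250/7 − 10 = 180/7

180/7 dollars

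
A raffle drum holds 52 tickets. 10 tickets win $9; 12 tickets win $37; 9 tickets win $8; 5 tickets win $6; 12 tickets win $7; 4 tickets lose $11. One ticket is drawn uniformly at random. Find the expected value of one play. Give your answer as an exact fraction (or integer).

$13

E[payout] = (10/52)·9 + (12/52)·37 + (9/52)·8 + (5/52)·6 + (12/52)·7 + (4/52)·(-11) = 13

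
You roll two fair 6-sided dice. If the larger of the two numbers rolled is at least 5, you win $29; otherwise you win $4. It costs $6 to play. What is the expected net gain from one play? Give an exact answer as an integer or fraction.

E[payout] = (4/9)·4 + (5/9)·29 = 161/9
Expected profit = 161/9 − 6 = 107/9

107/9 dollars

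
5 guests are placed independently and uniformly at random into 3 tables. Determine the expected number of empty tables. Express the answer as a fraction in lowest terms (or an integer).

Let Xⱼ=1 if table j is empty. P(Xⱼ=1) = ((3-1)/3)^5 = 32/243.
By linearity, E[#empty] = 3·32/243 = 32/81.

32/81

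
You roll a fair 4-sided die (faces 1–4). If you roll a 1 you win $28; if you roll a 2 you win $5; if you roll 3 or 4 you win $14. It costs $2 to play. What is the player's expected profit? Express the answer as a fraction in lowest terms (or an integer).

E[payout] = (1/4)·5 + (1/2)·14 + (1/4)·28 = 61/4
Expected profit = 61/4 − 2 = 53/4

53/4 dollars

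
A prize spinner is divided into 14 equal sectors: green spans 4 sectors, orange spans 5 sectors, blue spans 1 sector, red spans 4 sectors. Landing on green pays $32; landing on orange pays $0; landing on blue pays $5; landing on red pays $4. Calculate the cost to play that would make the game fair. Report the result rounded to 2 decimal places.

$10.64

E[payout] = (4/14)·32 + (5/14)·0 + (1/14)·5 + (4/14)·4 = 149/14
Fair fee = E[payout] = 149/14 ≈ $10.64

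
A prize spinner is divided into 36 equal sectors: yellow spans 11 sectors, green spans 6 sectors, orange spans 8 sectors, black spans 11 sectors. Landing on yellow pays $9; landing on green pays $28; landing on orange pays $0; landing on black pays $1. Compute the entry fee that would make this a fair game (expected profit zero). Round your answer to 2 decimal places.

$7.72

E[payout] = (11/36)·9 + (6/36)·28 + (8/36)·0 + (11/36)·1 = 139/18
Fair fee = E[payout] = 139/18 ≈ $7.72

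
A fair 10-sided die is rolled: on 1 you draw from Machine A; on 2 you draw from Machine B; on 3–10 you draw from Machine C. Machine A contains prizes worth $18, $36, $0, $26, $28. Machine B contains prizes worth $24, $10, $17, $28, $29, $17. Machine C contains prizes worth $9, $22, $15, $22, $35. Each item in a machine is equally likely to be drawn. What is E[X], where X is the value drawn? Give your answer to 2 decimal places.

E[X | Machine A] = (18 + 36 + 0 + 26 + 28)/5 = 108/5
E[X | Machine B] = (24 + 10 + 17 + 28 + 29 + 17)/6 = 125/6
E[X | Machine C] = (9 + 22 + 15 + 22 + 35)/5 = 103/5
E[X] = (1/10)·108/5 + (1/10)·125/6 + (4/5)·103/5 = 6217/300 ≈ 20.72

$20.72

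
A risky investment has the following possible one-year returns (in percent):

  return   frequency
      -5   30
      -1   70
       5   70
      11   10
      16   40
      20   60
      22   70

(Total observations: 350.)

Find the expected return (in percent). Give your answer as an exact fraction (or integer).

Total = 350, so P(return=-5) = 30/350, etc.
E[X] = (3/35)·(-5) + (1/5)·(-1) + (1/5)·5 + (1/35)·11 + (4/35)·16 + (6/35)·20 + (1/5)·22
     = 362/35

362/35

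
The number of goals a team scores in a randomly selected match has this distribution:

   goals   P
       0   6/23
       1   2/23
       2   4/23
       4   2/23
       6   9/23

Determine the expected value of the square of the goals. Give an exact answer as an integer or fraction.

E[X²] = (6/23)·0 + (2/23)·1 + (4/23)·4 + (2/23)·16 + (9/23)·36
     = 374/23

374/23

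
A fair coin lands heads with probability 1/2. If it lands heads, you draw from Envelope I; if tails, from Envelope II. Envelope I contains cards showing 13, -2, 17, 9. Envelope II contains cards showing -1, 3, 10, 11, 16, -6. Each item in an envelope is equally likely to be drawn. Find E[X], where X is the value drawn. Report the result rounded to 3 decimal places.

7.375

E[X | Envelope I] = (13 − 2 + 17 + 9)/4 = 37/4
E[X | Envelope II] = (-1 + 3 + 10 + 11 + 16 − 6)/6 = 11/2
E[X] = (1/2)·37/4 + (1/2)·11/2 = 59/8 ≈ 7.375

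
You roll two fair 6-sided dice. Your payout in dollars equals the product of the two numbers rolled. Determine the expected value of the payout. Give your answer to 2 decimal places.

$12.25

Distribution of the product of the two numbers rolled: 1 w.p. 1/36, 2 w.p. 1/18, 3 w.p. 1/18, 4 w.p. 1/12, 5 w.p. 1/18, 6 w.p. 1/9, …
E[payout] = (1/36)·1 + (1/18)·2 + (1/18)·3 + (1/12)·4 + (1/18)·5 + (1/9)·6 + (1/18)·8 + (1/36)·9 + (1/18)·10 + (1/9)·12 + (1/18)·15 + (1/36)·16 + (1/18)·18 + (1/18)·20 + (1/18)·24 + (1/36)·25 + (1/18)·30 + (1/36)·36 = 49/4
≈ $12.25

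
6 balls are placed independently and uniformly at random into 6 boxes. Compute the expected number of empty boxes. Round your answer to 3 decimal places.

2.009

Let Xⱼ=1 if box j is empty. P(Xⱼ=1) = ((6-1)/6)^6 = 15625/46656.
By linearity, E[#empty] = 6·15625/46656 = 15625/7776.
≈ 2.009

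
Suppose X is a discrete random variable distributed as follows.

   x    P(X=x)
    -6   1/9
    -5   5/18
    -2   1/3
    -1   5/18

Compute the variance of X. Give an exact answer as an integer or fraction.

32/9

E[X] = (1/9)·(-6) + (5/18)·(-5) + (1/3)·(-2) + (5/18)·(-1) = -3
E[X²] = (1/9)·36 + (5/18)·25 + (1/3)·4 + (5/18)·1 = 113/9
Var(X) = 113/9 − (-3)² = 32/9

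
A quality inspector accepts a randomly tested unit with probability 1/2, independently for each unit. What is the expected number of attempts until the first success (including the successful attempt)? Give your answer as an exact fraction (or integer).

For a geometric distribution, E[trials] = 1/p = 1/(1/2) = 2.

2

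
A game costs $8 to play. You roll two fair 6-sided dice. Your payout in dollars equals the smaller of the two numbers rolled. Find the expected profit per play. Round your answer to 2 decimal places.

Distribution of the smaller of the two numbers rolled: 1 w.p. 11/36, 2 w.p. 1/4, 3 w.p. 7/36, 4 w.p. 5/36, 5 w.p. 1/12, 6 w.p. 1/36
E[payout] = (11/36)·1 + (1/4)·2 + (7/36)·3 + (5/36)·4 + (1/12)·5 + (1/36)·6 = 91/36
Expected profit = 91/36 − 8 = -197/36 ≈ -$5.47

-$5.47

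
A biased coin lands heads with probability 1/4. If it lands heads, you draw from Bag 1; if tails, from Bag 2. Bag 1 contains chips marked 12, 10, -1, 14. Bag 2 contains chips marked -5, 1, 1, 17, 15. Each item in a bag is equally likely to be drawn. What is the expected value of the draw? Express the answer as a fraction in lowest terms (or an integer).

E[X | Bag 1] = (12 + 10 − 1 + 14)/4 = 35/4
E[X | Bag 2] = (-5 + 1 + 1 + 17 + 15)/5 = 29/5
E[X] = (1/4)·35/4 + (3/4)·29/5 = 523/80

523/80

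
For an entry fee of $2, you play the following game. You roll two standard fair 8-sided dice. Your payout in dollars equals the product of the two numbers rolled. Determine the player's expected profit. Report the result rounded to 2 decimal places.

Distribution of the product of the two numbers rolled: 1 w.p. 1/64, 2 w.p. 1/32, 3 w.p. 1/32, 4 w.p. 3/64, 5 w.p. 1/32, 6 w.p. 1/16, …
E[payout] = (1/64)·1 + (1/32)·2 + (1/32)·3 + (3/64)·4 + (1/32)·5 + (1/16)·6 + (1/32)·7 + (1/16)·8 + (1/64)·9 + (1/32)·10 + (1/16)·12 + (1/32)·14 + (1/32)·15 + (3/64)·16 + (1/32)·18 + (1/32)·20 + (1/32)·21 + (1/16)·24 + (1/64)·25 + (1/32)·28 + (1/32)·30 + (1/32)·32 + (1/32)·35 + (1/64)·36 + (1/32)·40 + (1/32)·42 + (1/32)·48 + (1/64)·49 + (1/32)·56 + (1/64)·64 = 81/4
Expected profit = 81/4 − 2 = 73/4 ≈ $18.25

$18.25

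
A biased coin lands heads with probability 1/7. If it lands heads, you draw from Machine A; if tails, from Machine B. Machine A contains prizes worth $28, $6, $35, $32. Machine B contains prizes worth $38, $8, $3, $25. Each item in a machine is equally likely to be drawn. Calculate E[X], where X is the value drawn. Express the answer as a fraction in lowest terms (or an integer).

E[X | Machine A] = (28 + 6 + 35 + 32)/4 = 101/4
E[X | Machine B] = (38 + 8 + 3 + 25)/4 = 37/2
E[X] = (1/7)·101/4 + (6/7)·37/2 = 545/28

545/28 dollars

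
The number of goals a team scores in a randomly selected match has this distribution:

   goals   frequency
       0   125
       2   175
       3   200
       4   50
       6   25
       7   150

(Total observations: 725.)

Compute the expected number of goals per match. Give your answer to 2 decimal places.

Total = 725, so P(goals=0) = 125/725, etc.
E[X] = (5/29)·0 + (7/29)·2 + (8/29)·3 + (2/29)·4 + (1/29)·6 + (6/29)·7
     = 94/29 ≈ 3.24

3.24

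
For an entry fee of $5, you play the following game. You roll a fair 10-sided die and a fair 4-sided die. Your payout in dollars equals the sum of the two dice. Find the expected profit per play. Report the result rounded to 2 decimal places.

Distribution of the sum of the two dice: 2 w.p. 1/40, 3 w.p. 1/20, 4 w.p. 3/40, 5 w.p. 1/10, 6 w.p. 1/10, 7 w.p. 1/10, …
E[payout] = (1/40)·2 + (1/20)·3 + (3/40)·4 + (1/10)·5 + (1/10)·6 + (1/10)·7 + (1/10)·8 + (1/10)·9 + (1/10)·10 + (1/10)·11 + (3/40)·12 + (1/20)·13 + (1/40)·14 = 8
Expected profit = 8 − 5 = 3 ≈ $3.00

$3.00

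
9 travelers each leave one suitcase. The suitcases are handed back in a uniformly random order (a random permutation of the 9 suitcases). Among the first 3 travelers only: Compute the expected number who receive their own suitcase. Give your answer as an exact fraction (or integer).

Let Xᵢ = 1 if person i gets their own suitcase. For each i, P(Xᵢ=1) = 1/9.
By linearity of expectation, E[X₁+…+X_3] = 3·(1/9) = 1/3.

1/3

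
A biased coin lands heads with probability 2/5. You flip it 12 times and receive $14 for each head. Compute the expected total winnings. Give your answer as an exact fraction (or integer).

336/5 dollars

E[#heads] = 12·2/5 = 24/5 (linearity over flips).
E[winnings] = 14·24/5 = 336/5.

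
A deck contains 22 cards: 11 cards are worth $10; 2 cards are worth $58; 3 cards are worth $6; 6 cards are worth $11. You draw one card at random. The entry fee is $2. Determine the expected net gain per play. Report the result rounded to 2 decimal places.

$12.09

E[payout] = (11/22)·10 + (2/22)·58 + (3/22)·6 + (6/22)·11 = 155/11
Expected profit = 155/11 − 2 = 133/11 ≈ $12.09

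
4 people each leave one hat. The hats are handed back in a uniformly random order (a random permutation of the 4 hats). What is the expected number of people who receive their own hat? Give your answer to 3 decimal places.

Let Xᵢ = 1 if person i gets their own hat. For each i, P(Xᵢ=1) = 1/4.
By linearity of expectation, E[X₁+…+X_4] = 4·(1/4) = 1.
≈ 1.000

1.000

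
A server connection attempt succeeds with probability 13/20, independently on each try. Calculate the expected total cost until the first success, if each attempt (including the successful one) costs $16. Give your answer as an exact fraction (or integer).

320/13 dollars

E[#attempts] = 1/p = 20/13; E[cost] = 16·20/13 = 320/13.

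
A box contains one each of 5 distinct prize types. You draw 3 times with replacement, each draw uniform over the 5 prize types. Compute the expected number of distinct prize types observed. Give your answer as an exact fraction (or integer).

61/25

Let Xⱼ=1 if type j appears at least once. P(Xⱼ=1) = 1 − ((5−1)/5)^3 = 61/125.
E[#distinct] = 5·61/125 = 61/25.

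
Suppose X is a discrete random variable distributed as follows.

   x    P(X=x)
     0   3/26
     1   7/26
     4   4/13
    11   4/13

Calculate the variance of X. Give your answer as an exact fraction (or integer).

12549/676

E[X] = (3/26)·0 + (7/26)·1 + (4/13)·4 + (4/13)·11 = 127/26
E[X²] = (3/26)·0 + (7/26)·1 + (4/13)·16 + (4/13)·121 = 1103/26
Var(X) = 1103/26 − (127/26)² = 12549/676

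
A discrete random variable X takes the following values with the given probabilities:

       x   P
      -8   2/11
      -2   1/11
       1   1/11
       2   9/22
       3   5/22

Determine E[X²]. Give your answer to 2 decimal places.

15.77

E[X²] = (2/11)·64 + (1/11)·4 + (1/11)·1 + (9/22)·4 + (5/22)·9
     = 347/22 ≈ 15.77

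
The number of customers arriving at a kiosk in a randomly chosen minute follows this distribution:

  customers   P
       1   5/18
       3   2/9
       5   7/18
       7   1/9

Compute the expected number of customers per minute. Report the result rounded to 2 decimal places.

E[X] = (5/18)·1 + (2/9)·3 + (7/18)·5 + (1/9)·7
     = 11/3 ≈ 3.67

3.67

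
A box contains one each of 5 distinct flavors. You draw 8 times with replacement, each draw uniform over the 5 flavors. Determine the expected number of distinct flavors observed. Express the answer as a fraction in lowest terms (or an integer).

Let Xⱼ=1 if type j appears at least once. P(Xⱼ=1) = 1 − ((5−1)/5)^8 = 325089/390625.
E[#distinct] = 5·325089/390625 = 325089/78125.

325089/78125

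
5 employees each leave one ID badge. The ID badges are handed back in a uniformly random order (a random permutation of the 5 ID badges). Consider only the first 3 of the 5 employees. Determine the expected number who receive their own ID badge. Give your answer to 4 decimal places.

0.6000

Let Xᵢ = 1 if person i gets their own ID badge. For each i, P(Xᵢ=1) = 1/5.
By linearity of expectation, E[X₁+…+X_3] = 3·(1/5) = 3/5.
≈ 0.6000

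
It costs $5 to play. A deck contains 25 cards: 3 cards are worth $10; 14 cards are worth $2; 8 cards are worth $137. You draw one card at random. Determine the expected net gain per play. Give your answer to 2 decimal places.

$41.16

E[payout] = (3/25)·10 + (14/25)·2 + (8/25)·137 = 1154/25
Expected profit = 1154/25 − 5 = 1029/25 ≈ $41.16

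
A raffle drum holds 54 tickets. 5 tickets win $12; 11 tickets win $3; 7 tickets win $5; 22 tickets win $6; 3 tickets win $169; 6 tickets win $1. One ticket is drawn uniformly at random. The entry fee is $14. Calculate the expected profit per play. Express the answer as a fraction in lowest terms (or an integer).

17/54 dollars

E[payout] = (5/54)·12 + (11/54)·3 + (7/54)·5 + (22/54)·6 + (3/54)·169 + (6/54)·1 = 773/54
Expected profit = 773/54 − 14 = 17/54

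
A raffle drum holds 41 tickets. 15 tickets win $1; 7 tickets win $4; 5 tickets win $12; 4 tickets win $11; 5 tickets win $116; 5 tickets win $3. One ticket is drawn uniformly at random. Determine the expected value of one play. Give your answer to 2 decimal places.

E[payout] = (15/41)·1 + (7/41)·4 + (5/41)·12 + (4/41)·11 + (5/41)·116 + (5/41)·3 = 742/41
≈ $18.10

$18.10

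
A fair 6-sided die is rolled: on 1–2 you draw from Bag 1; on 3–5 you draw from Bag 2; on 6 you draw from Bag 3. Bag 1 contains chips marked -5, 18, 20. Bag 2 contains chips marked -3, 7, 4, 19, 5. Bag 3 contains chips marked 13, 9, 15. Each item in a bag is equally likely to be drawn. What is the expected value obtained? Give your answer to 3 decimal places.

8.922

E[X | Bag 1] = (-5 + 18 + 20)/3 = 11
E[X | Bag 2] = (-3 + 7 + 4 + 19 + 5)/5 = 32/5
E[X | Bag 3] = (13 + 9 + 15)/3 = 37/3
E[X] = (1/3)·11 + (1/2)·32/5 + (1/6)·37/3 = 803/90 ≈ 8.922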